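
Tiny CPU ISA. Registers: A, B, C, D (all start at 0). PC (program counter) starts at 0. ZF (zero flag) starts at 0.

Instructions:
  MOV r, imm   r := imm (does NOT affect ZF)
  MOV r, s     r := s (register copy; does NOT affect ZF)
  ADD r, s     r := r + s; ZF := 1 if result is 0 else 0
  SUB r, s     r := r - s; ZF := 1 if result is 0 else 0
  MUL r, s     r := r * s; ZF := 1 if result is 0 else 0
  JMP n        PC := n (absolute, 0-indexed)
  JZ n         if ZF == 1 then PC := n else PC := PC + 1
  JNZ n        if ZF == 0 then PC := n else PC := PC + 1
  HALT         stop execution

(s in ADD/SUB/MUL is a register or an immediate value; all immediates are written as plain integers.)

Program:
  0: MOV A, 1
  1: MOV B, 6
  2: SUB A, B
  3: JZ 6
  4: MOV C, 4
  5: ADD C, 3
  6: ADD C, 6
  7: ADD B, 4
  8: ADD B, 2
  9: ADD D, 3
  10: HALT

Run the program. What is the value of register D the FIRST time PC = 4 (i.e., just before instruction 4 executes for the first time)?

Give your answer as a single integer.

Step 1: PC=0 exec 'MOV A, 1'. After: A=1 B=0 C=0 D=0 ZF=0 PC=1
Step 2: PC=1 exec 'MOV B, 6'. After: A=1 B=6 C=0 D=0 ZF=0 PC=2
Step 3: PC=2 exec 'SUB A, B'. After: A=-5 B=6 C=0 D=0 ZF=0 PC=3
Step 4: PC=3 exec 'JZ 6'. After: A=-5 B=6 C=0 D=0 ZF=0 PC=4
First time PC=4: D=0

0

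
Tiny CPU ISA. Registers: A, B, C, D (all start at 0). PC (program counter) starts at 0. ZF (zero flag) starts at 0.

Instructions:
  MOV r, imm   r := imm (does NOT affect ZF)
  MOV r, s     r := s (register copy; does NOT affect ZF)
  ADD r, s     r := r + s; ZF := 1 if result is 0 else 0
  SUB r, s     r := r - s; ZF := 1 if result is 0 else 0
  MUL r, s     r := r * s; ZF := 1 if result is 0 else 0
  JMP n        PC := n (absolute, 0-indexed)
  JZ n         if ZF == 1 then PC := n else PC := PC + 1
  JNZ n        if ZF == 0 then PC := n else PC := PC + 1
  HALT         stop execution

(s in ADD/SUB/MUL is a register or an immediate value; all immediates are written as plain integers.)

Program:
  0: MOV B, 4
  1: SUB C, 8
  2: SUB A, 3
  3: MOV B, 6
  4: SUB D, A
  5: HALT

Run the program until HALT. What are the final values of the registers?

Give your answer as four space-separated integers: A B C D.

Step 1: PC=0 exec 'MOV B, 4'. After: A=0 B=4 C=0 D=0 ZF=0 PC=1
Step 2: PC=1 exec 'SUB C, 8'. After: A=0 B=4 C=-8 D=0 ZF=0 PC=2
Step 3: PC=2 exec 'SUB A, 3'. After: A=-3 B=4 C=-8 D=0 ZF=0 PC=3
Step 4: PC=3 exec 'MOV B, 6'. After: A=-3 B=6 C=-8 D=0 ZF=0 PC=4
Step 5: PC=4 exec 'SUB D, A'. After: A=-3 B=6 C=-8 D=3 ZF=0 PC=5
Step 6: PC=5 exec 'HALT'. After: A=-3 B=6 C=-8 D=3 ZF=0 PC=5 HALTED

Answer: -3 6 -8 3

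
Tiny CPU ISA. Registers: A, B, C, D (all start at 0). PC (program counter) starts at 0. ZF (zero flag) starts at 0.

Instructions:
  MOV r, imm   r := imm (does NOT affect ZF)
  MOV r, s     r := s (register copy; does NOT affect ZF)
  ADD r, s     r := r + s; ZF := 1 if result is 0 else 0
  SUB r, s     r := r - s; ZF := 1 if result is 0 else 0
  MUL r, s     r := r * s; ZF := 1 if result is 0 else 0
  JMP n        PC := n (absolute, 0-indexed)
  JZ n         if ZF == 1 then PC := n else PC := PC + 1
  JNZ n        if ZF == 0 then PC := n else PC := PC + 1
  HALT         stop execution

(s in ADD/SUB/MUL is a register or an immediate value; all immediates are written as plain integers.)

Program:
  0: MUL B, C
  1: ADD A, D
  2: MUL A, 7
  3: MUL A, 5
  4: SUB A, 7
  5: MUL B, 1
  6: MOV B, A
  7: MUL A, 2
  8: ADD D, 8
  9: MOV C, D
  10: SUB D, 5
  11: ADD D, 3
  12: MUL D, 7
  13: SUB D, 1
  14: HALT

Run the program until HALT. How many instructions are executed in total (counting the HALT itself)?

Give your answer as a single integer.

Step 1: PC=0 exec 'MUL B, C'. After: A=0 B=0 C=0 D=0 ZF=1 PC=1
Step 2: PC=1 exec 'ADD A, D'. After: A=0 B=0 C=0 D=0 ZF=1 PC=2
Step 3: PC=2 exec 'MUL A, 7'. After: A=0 B=0 C=0 D=0 ZF=1 PC=3
Step 4: PC=3 exec 'MUL A, 5'. After: A=0 B=0 C=0 D=0 ZF=1 PC=4
Step 5: PC=4 exec 'SUB A, 7'. After: A=-7 B=0 C=0 D=0 ZF=0 PC=5
Step 6: PC=5 exec 'MUL B, 1'. After: A=-7 B=0 C=0 D=0 ZF=1 PC=6
Step 7: PC=6 exec 'MOV B, A'. After: A=-7 B=-7 C=0 D=0 ZF=1 PC=7
Step 8: PC=7 exec 'MUL A, 2'. After: A=-14 B=-7 C=0 D=0 ZF=0 PC=8
Step 9: PC=8 exec 'ADD D, 8'. After: A=-14 B=-7 C=0 D=8 ZF=0 PC=9
Step 10: PC=9 exec 'MOV C, D'. After: A=-14 B=-7 C=8 D=8 ZF=0 PC=10
Step 11: PC=10 exec 'SUB D, 5'. After: A=-14 B=-7 C=8 D=3 ZF=0 PC=11
Step 12: PC=11 exec 'ADD D, 3'. After: A=-14 B=-7 C=8 D=6 ZF=0 PC=12
Step 13: PC=12 exec 'MUL D, 7'. After: A=-14 B=-7 C=8 D=42 ZF=0 PC=13
Step 14: PC=13 exec 'SUB D, 1'. After: A=-14 B=-7 C=8 D=41 ZF=0 PC=14
Step 15: PC=14 exec 'HALT'. After: A=-14 B=-7 C=8 D=41 ZF=0 PC=14 HALTED
Total instructions executed: 15

Answer: 15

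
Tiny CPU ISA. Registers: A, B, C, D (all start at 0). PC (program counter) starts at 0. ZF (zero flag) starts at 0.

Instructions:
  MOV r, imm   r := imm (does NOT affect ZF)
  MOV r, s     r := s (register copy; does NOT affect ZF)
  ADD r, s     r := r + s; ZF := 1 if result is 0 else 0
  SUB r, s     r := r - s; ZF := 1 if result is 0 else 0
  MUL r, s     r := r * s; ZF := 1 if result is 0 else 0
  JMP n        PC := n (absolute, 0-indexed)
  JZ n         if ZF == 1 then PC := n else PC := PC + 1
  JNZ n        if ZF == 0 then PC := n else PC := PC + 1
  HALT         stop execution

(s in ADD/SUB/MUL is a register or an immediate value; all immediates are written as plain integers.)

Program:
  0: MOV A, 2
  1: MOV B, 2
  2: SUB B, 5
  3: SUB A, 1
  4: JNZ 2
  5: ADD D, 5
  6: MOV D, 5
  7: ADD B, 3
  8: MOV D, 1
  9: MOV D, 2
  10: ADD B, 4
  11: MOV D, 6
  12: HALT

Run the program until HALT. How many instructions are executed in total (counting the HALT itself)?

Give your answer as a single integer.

Step 1: PC=0 exec 'MOV A, 2'. After: A=2 B=0 C=0 D=0 ZF=0 PC=1
Step 2: PC=1 exec 'MOV B, 2'. After: A=2 B=2 C=0 D=0 ZF=0 PC=2
Step 3: PC=2 exec 'SUB B, 5'. After: A=2 B=-3 C=0 D=0 ZF=0 PC=3
Step 4: PC=3 exec 'SUB A, 1'. After: A=1 B=-3 C=0 D=0 ZF=0 PC=4
Step 5: PC=4 exec 'JNZ 2'. After: A=1 B=-3 C=0 D=0 ZF=0 PC=2
Step 6: PC=2 exec 'SUB B, 5'. After: A=1 B=-8 C=0 D=0 ZF=0 PC=3
Step 7: PC=3 exec 'SUB A, 1'. After: A=0 B=-8 C=0 D=0 ZF=1 PC=4
Step 8: PC=4 exec 'JNZ 2'. After: A=0 B=-8 C=0 D=0 ZF=1 PC=5
Step 9: PC=5 exec 'ADD D, 5'. After: A=0 B=-8 C=0 D=5 ZF=0 PC=6
Step 10: PC=6 exec 'MOV D, 5'. After: A=0 B=-8 C=0 D=5 ZF=0 PC=7
Step 11: PC=7 exec 'ADD B, 3'. After: A=0 B=-5 C=0 D=5 ZF=0 PC=8
Step 12: PC=8 exec 'MOV D, 1'. After: A=0 B=-5 C=0 D=1 ZF=0 PC=9
Step 13: PC=9 exec 'MOV D, 2'. After: A=0 B=-5 C=0 D=2 ZF=0 PC=10
Step 14: PC=10 exec 'ADD B, 4'. After: A=0 B=-1 C=0 D=2 ZF=0 PC=11
Step 15: PC=11 exec 'MOV D, 6'. After: A=0 B=-1 C=0 D=6 ZF=0 PC=12
Step 16: PC=12 exec 'HALT'. After: A=0 B=-1 C=0 D=6 ZF=0 PC=12 HALTED
Total instructions executed: 16

Answer: 16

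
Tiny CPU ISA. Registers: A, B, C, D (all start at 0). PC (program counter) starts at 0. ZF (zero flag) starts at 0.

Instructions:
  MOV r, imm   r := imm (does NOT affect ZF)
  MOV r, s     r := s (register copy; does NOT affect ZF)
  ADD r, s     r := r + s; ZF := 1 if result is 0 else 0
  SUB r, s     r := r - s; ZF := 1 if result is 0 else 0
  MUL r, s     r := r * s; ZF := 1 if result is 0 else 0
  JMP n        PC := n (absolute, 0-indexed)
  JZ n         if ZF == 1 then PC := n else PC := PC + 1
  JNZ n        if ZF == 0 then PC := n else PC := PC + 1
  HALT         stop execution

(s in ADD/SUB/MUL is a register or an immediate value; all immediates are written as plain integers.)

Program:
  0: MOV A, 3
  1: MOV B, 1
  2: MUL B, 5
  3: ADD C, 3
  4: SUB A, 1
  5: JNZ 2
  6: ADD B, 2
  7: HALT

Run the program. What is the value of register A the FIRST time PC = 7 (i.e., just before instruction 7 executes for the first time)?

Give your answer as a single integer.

Step 1: PC=0 exec 'MOV A, 3'. After: A=3 B=0 C=0 D=0 ZF=0 PC=1
Step 2: PC=1 exec 'MOV B, 1'. After: A=3 B=1 C=0 D=0 ZF=0 PC=2
Step 3: PC=2 exec 'MUL B, 5'. After: A=3 B=5 C=0 D=0 ZF=0 PC=3
Step 4: PC=3 exec 'ADD C, 3'. After: A=3 B=5 C=3 D=0 ZF=0 PC=4
Step 5: PC=4 exec 'SUB A, 1'. After: A=2 B=5 C=3 D=0 ZF=0 PC=5
Step 6: PC=5 exec 'JNZ 2'. After: A=2 B=5 C=3 D=0 ZF=0 PC=2
Step 7: PC=2 exec 'MUL B, 5'. After: A=2 B=25 C=3 D=0 ZF=0 PC=3
Step 8: PC=3 exec 'ADD C, 3'. After: A=2 B=25 C=6 D=0 ZF=0 PC=4
Step 9: PC=4 exec 'SUB A, 1'. After: A=1 B=25 C=6 D=0 ZF=0 PC=5
Step 10: PC=5 exec 'JNZ 2'. After: A=1 B=25 C=6 D=0 ZF=0 PC=2
Step 11: PC=2 exec 'MUL B, 5'. After: A=1 B=125 C=6 D=0 ZF=0 PC=3
Step 12: PC=3 exec 'ADD C, 3'. After: A=1 B=125 C=9 D=0 ZF=0 PC=4
Step 13: PC=4 exec 'SUB A, 1'. After: A=0 B=125 C=9 D=0 ZF=1 PC=5
Step 14: PC=5 exec 'JNZ 2'. After: A=0 B=125 C=9 D=0 ZF=1 PC=6
Step 15: PC=6 exec 'ADD B, 2'. After: A=0 B=127 C=9 D=0 ZF=0 PC=7
First time PC=7: A=0

0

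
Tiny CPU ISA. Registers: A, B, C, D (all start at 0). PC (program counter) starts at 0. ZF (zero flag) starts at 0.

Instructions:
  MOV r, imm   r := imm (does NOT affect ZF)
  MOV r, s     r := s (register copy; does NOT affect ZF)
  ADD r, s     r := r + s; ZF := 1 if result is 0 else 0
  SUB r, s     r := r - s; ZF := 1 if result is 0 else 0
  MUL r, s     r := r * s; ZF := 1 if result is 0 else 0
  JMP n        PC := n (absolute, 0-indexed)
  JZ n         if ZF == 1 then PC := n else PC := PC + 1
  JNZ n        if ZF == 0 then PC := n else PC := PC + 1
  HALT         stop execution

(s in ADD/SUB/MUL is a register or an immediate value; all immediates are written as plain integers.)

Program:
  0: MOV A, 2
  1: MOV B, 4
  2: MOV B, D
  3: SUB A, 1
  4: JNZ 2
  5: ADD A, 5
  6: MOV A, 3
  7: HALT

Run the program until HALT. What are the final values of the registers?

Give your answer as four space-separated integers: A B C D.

Answer: 3 0 0 0

Derivation:
Step 1: PC=0 exec 'MOV A, 2'. After: A=2 B=0 C=0 D=0 ZF=0 PC=1
Step 2: PC=1 exec 'MOV B, 4'. After: A=2 B=4 C=0 D=0 ZF=0 PC=2
Step 3: PC=2 exec 'MOV B, D'. After: A=2 B=0 C=0 D=0 ZF=0 PC=3
Step 4: PC=3 exec 'SUB A, 1'. After: A=1 B=0 C=0 D=0 ZF=0 PC=4
Step 5: PC=4 exec 'JNZ 2'. After: A=1 B=0 C=0 D=0 ZF=0 PC=2
Step 6: PC=2 exec 'MOV B, D'. After: A=1 B=0 C=0 D=0 ZF=0 PC=3
Step 7: PC=3 exec 'SUB A, 1'. After: A=0 B=0 C=0 D=0 ZF=1 PC=4
Step 8: PC=4 exec 'JNZ 2'. After: A=0 B=0 C=0 D=0 ZF=1 PC=5
Step 9: PC=5 exec 'ADD A, 5'. After: A=5 B=0 C=0 D=0 ZF=0 PC=6
Step 10: PC=6 exec 'MOV A, 3'. After: A=3 B=0 C=0 D=0 ZF=0 PC=7
Step 11: PC=7 exec 'HALT'. After: A=3 B=0 C=0 D=0 ZF=0 PC=7 HALTED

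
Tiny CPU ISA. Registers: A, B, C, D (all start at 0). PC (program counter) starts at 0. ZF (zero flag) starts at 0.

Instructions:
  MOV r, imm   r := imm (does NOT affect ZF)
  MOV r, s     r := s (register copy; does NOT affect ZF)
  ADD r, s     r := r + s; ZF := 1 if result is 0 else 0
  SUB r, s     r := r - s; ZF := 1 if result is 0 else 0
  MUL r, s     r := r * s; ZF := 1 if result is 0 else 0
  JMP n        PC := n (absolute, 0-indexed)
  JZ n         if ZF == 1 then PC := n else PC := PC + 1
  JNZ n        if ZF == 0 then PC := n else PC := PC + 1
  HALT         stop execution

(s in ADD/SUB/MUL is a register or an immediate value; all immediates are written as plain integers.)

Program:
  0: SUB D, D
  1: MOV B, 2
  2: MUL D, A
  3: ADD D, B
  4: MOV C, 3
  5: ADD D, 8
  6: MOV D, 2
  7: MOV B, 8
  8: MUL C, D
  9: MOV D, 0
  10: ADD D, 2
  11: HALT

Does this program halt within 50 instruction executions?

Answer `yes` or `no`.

Step 1: PC=0 exec 'SUB D, D'. After: A=0 B=0 C=0 D=0 ZF=1 PC=1
Step 2: PC=1 exec 'MOV B, 2'. After: A=0 B=2 C=0 D=0 ZF=1 PC=2
Step 3: PC=2 exec 'MUL D, A'. After: A=0 B=2 C=0 D=0 ZF=1 PC=3
Step 4: PC=3 exec 'ADD D, B'. After: A=0 B=2 C=0 D=2 ZF=0 PC=4
Step 5: PC=4 exec 'MOV C, 3'. After: A=0 B=2 C=3 D=2 ZF=0 PC=5
Step 6: PC=5 exec 'ADD D, 8'. After: A=0 B=2 C=3 D=10 ZF=0 PC=6
Step 7: PC=6 exec 'MOV D, 2'. After: A=0 B=2 C=3 D=2 ZF=0 PC=7
Step 8: PC=7 exec 'MOV B, 8'. After: A=0 B=8 C=3 D=2 ZF=0 PC=8
Step 9: PC=8 exec 'MUL C, D'. After: A=0 B=8 C=6 D=2 ZF=0 PC=9
Step 10: PC=9 exec 'MOV D, 0'. After: A=0 B=8 C=6 D=0 ZF=0 PC=10
Step 11: PC=10 exec 'ADD D, 2'. After: A=0 B=8 C=6 D=2 ZF=0 PC=11
Step 12: PC=11 exec 'HALT'. After: A=0 B=8 C=6 D=2 ZF=0 PC=11 HALTED

Answer: yes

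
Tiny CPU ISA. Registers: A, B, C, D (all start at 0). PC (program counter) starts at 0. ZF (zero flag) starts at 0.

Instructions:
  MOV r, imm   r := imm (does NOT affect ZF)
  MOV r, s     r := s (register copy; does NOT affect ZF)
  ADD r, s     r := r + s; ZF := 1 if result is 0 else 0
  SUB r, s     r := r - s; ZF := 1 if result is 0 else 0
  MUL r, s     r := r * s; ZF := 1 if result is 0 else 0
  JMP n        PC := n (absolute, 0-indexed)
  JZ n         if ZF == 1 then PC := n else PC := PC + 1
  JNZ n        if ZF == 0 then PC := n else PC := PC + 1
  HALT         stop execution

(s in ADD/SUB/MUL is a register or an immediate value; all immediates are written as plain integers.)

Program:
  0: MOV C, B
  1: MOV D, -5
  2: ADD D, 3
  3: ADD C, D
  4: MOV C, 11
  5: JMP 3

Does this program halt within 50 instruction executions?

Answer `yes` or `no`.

Answer: no

Derivation:
Step 1: PC=0 exec 'MOV C, B'. After: A=0 B=0 C=0 D=0 ZF=0 PC=1
Step 2: PC=1 exec 'MOV D, -5'. After: A=0 B=0 C=0 D=-5 ZF=0 PC=2
Step 3: PC=2 exec 'ADD D, 3'. After: A=0 B=0 C=0 D=-2 ZF=0 PC=3
Step 4: PC=3 exec 'ADD C, D'. After: A=0 B=0 C=-2 D=-2 ZF=0 PC=4
Step 5: PC=4 exec 'MOV C, 11'. After: A=0 B=0 C=11 D=-2 ZF=0 PC=5
Step 6: PC=5 exec 'JMP 3'. After: A=0 B=0 C=11 D=-2 ZF=0 PC=3
Step 7: PC=3 exec 'ADD C, D'. After: A=0 B=0 C=9 D=-2 ZF=0 PC=4
Step 8: PC=4 exec 'MOV C, 11'. After: A=0 B=0 C=11 D=-2 ZF=0 PC=5
State after step 8 equals state after step 5: the program is in a cycle of length 3 and will never halt.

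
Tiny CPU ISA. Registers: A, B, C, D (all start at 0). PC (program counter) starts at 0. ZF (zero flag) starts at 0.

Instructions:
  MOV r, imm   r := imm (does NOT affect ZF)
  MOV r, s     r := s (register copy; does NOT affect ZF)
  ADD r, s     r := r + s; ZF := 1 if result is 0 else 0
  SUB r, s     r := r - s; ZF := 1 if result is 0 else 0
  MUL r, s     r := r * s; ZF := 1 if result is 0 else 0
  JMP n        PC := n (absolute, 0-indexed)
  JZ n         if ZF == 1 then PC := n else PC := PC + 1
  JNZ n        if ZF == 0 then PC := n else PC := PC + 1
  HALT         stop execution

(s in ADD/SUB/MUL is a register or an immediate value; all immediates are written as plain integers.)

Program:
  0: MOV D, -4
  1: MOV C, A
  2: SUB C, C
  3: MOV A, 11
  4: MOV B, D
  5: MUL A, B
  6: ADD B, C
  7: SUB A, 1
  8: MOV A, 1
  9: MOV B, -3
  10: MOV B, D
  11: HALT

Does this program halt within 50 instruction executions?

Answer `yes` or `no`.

Step 1: PC=0 exec 'MOV D, -4'. After: A=0 B=0 C=0 D=-4 ZF=0 PC=1
Step 2: PC=1 exec 'MOV C, A'. After: A=0 B=0 C=0 D=-4 ZF=0 PC=2
Step 3: PC=2 exec 'SUB C, C'. After: A=0 B=0 C=0 D=-4 ZF=1 PC=3
Step 4: PC=3 exec 'MOV A, 11'. After: A=11 B=0 C=0 D=-4 ZF=1 PC=4
Step 5: PC=4 exec 'MOV B, D'. After: A=11 B=-4 C=0 D=-4 ZF=1 PC=5
Step 6: PC=5 exec 'MUL A, B'. After: A=-44 B=-4 C=0 D=-4 ZF=0 PC=6
Step 7: PC=6 exec 'ADD B, C'. After: A=-44 B=-4 C=0 D=-4 ZF=0 PC=7
Step 8: PC=7 exec 'SUB A, 1'. After: A=-45 B=-4 C=0 D=-4 ZF=0 PC=8
Step 9: PC=8 exec 'MOV A, 1'. After: A=1 B=-4 C=0 D=-4 ZF=0 PC=9
Step 10: PC=9 exec 'MOV B, -3'. After: A=1 B=-3 C=0 D=-4 ZF=0 PC=10
Step 11: PC=10 exec 'MOV B, D'. After: A=1 B=-4 C=0 D=-4 ZF=0 PC=11
Step 12: PC=11 exec 'HALT'. After: A=1 B=-4 C=0 D=-4 ZF=0 PC=11 HALTED

Answer: yes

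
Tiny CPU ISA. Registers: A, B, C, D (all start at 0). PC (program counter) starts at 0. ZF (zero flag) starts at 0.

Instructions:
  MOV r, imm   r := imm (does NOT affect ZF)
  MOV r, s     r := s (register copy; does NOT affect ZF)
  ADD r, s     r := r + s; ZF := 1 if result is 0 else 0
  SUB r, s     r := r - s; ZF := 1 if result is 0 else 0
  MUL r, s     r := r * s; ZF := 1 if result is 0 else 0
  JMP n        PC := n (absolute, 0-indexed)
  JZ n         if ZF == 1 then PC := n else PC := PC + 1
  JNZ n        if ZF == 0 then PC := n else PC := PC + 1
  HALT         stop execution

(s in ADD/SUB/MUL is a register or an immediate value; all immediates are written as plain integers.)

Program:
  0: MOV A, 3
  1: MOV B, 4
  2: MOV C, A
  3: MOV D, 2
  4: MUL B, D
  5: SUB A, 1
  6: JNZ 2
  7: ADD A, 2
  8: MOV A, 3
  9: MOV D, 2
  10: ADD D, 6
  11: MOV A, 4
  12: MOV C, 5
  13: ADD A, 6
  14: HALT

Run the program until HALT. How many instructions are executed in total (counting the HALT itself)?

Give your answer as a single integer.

Answer: 25

Derivation:
Step 1: PC=0 exec 'MOV A, 3'. After: A=3 B=0 C=0 D=0 ZF=0 PC=1
Step 2: PC=1 exec 'MOV B, 4'. After: A=3 B=4 C=0 D=0 ZF=0 PC=2
Step 3: PC=2 exec 'MOV C, A'. After: A=3 B=4 C=3 D=0 ZF=0 PC=3
Step 4: PC=3 exec 'MOV D, 2'. After: A=3 B=4 C=3 D=2 ZF=0 PC=4
Step 5: PC=4 exec 'MUL B, D'. After: A=3 B=8 C=3 D=2 ZF=0 PC=5
Step 6: PC=5 exec 'SUB A, 1'. After: A=2 B=8 C=3 D=2 ZF=0 PC=6
Step 7: PC=6 exec 'JNZ 2'. After: A=2 B=8 C=3 D=2 ZF=0 PC=2
Step 8: PC=2 exec 'MOV C, A'. After: A=2 B=8 C=2 D=2 ZF=0 PC=3
Step 9: PC=3 exec 'MOV D, 2'. After: A=2 B=8 C=2 D=2 ZF=0 PC=4
Step 10: PC=4 exec 'MUL B, D'. After: A=2 B=16 C=2 D=2 ZF=0 PC=5
Step 11: PC=5 exec 'SUB A, 1'. After: A=1 B=16 C=2 D=2 ZF=0 PC=6
Step 12: PC=6 exec 'JNZ 2'. After: A=1 B=16 C=2 D=2 ZF=0 PC=2
Step 13: PC=2 exec 'MOV C, A'. After: A=1 B=16 C=1 D=2 ZF=0 PC=3
Step 14: PC=3 exec 'MOV D, 2'. After: A=1 B=16 C=1 D=2 ZF=0 PC=4
Step 15: PC=4 exec 'MUL B, D'. After: A=1 B=32 C=1 D=2 ZF=0 PC=5
Step 16: PC=5 exec 'SUB A, 1'. After: A=0 B=32 C=1 D=2 ZF=1 PC=6
Step 17: PC=6 exec 'JNZ 2'. After: A=0 B=32 C=1 D=2 ZF=1 PC=7
Step 18: PC=7 exec 'ADD A, 2'. After: A=2 B=32 C=1 D=2 ZF=0 PC=8
Step 19: PC=8 exec 'MOV A, 3'. After: A=3 B=32 C=1 D=2 ZF=0 PC=9
Step 20: PC=9 exec 'MOV D, 2'. After: A=3 B=32 C=1 D=2 ZF=0 PC=10
Step 21: PC=10 exec 'ADD D, 6'. After: A=3 B=32 C=1 D=8 ZF=0 PC=11
Step 22: PC=11 exec 'MOV A, 4'. After: A=4 B=32 C=1 D=8 ZF=0 PC=12
Step 23: PC=12 exec 'MOV C, 5'. After: A=4 B=32 C=5 D=8 ZF=0 PC=13
Step 24: PC=13 exec 'ADD A, 6'. After: A=10 B=32 C=5 D=8 ZF=0 PC=14
Step 25: PC=14 exec 'HALT'. After: A=10 B=32 C=5 D=8 ZF=0 PC=14 HALTED
Total instructions executed: 25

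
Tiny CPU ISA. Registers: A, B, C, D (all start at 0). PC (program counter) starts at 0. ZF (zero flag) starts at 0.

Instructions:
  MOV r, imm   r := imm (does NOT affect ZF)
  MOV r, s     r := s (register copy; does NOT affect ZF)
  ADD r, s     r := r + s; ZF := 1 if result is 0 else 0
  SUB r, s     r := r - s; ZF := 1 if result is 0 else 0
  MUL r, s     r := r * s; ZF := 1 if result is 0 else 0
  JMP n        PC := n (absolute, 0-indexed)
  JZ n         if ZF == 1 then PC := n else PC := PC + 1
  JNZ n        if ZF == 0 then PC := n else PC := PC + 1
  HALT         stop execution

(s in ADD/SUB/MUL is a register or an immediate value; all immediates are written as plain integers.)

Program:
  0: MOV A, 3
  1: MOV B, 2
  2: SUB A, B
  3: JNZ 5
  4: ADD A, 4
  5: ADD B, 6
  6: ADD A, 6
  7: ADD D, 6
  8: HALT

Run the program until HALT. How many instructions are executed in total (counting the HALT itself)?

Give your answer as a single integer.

Answer: 8

Derivation:
Step 1: PC=0 exec 'MOV A, 3'. After: A=3 B=0 C=0 D=0 ZF=0 PC=1
Step 2: PC=1 exec 'MOV B, 2'. After: A=3 B=2 C=0 D=0 ZF=0 PC=2
Step 3: PC=2 exec 'SUB A, B'. After: A=1 B=2 C=0 D=0 ZF=0 PC=3
Step 4: PC=3 exec 'JNZ 5'. After: A=1 B=2 C=0 D=0 ZF=0 PC=5
Step 5: PC=5 exec 'ADD B, 6'. After: A=1 B=8 C=0 D=0 ZF=0 PC=6
Step 6: PC=6 exec 'ADD A, 6'. After: A=7 B=8 C=0 D=0 ZF=0 PC=7
Step 7: PC=7 exec 'ADD D, 6'. After: A=7 B=8 C=0 D=6 ZF=0 PC=8
Step 8: PC=8 exec 'HALT'. After: A=7 B=8 C=0 D=6 ZF=0 PC=8 HALTED
Total instructions executed: 8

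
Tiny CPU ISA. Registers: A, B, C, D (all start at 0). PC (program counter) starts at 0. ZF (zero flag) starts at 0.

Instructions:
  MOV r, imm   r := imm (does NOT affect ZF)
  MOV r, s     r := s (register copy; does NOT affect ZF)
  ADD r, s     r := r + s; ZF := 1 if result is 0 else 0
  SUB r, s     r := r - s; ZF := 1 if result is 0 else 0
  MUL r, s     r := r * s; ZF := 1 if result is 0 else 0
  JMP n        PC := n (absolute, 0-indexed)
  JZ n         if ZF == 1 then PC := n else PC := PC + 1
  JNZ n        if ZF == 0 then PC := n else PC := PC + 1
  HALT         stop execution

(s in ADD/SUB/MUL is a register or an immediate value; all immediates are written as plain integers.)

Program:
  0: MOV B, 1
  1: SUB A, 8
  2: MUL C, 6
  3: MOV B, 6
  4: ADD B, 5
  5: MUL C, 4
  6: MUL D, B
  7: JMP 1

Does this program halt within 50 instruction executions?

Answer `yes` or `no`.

Step 1: PC=0 exec 'MOV B, 1'. After: A=0 B=1 C=0 D=0 ZF=0 PC=1
Step 2: PC=1 exec 'SUB A, 8'. After: A=-8 B=1 C=0 D=0 ZF=0 PC=2
Step 3: PC=2 exec 'MUL C, 6'. After: A=-8 B=1 C=0 D=0 ZF=1 PC=3
Step 4: PC=3 exec 'MOV B, 6'. After: A=-8 B=6 C=0 D=0 ZF=1 PC=4
Step 5: PC=4 exec 'ADD B, 5'. After: A=-8 B=11 C=0 D=0 ZF=0 PC=5
Step 6: PC=5 exec 'MUL C, 4'. After: A=-8 B=11 C=0 D=0 ZF=1 PC=6
Step 7: PC=6 exec 'MUL D, B'. After: A=-8 B=11 C=0 D=0 ZF=1 PC=7
Step 8: PC=7 exec 'JMP 1'. After: A=-8 B=11 C=0 D=0 ZF=1 PC=1
Step 9: PC=1 exec 'SUB A, 8'. After: A=-16 B=11 C=0 D=0 ZF=0 PC=2
Step 10: PC=2 exec 'MUL C, 6'. After: A=-16 B=11 C=0 D=0 ZF=1 PC=3
Step 11: PC=3 exec 'MOV B, 6'. After: A=-16 B=6 C=0 D=0 ZF=1 PC=4
Step 12: PC=4 exec 'ADD B, 5'. After: A=-16 B=11 C=0 D=0 ZF=0 PC=5
Step 13: PC=5 exec 'MUL C, 4'. After: A=-16 B=11 C=0 D=0 ZF=1 PC=6
Step 14: PC=6 exec 'MUL D, B'. After: A=-16 B=11 C=0 D=0 ZF=1 PC=7
Step 15: PC=7 exec 'JMP 1'. After: A=-16 B=11 C=0 D=0 ZF=1 PC=1
After 50 steps: not halted. PC revisits the same instructions with no path to HALT; will never halt.

Answer: no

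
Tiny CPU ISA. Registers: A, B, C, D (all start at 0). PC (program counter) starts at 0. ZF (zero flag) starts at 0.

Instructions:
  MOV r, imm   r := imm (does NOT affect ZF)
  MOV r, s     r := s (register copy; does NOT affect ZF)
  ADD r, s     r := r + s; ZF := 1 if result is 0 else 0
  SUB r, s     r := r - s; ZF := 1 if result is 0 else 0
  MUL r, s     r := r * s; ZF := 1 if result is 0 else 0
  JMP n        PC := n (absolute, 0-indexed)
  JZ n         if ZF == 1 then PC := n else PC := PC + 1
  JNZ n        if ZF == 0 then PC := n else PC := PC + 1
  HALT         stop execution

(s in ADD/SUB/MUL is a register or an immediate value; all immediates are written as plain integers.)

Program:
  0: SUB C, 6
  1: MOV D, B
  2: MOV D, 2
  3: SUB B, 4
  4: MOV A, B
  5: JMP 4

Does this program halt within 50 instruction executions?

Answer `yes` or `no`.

Step 1: PC=0 exec 'SUB C, 6'. After: A=0 B=0 C=-6 D=0 ZF=0 PC=1
Step 2: PC=1 exec 'MOV D, B'. After: A=0 B=0 C=-6 D=0 ZF=0 PC=2
Step 3: PC=2 exec 'MOV D, 2'. After: A=0 B=0 C=-6 D=2 ZF=0 PC=3
Step 4: PC=3 exec 'SUB B, 4'. After: A=0 B=-4 C=-6 D=2 ZF=0 PC=4
Step 5: PC=4 exec 'MOV A, B'. After: A=-4 B=-4 C=-6 D=2 ZF=0 PC=5
Step 6: PC=5 exec 'JMP 4'. After: A=-4 B=-4 C=-6 D=2 ZF=0 PC=4
Step 7: PC=4 exec 'MOV A, B'. After: A=-4 B=-4 C=-6 D=2 ZF=0 PC=5
State after step 7 equals state after step 5: the program is in a cycle of length 2 and will never halt.

Answer: no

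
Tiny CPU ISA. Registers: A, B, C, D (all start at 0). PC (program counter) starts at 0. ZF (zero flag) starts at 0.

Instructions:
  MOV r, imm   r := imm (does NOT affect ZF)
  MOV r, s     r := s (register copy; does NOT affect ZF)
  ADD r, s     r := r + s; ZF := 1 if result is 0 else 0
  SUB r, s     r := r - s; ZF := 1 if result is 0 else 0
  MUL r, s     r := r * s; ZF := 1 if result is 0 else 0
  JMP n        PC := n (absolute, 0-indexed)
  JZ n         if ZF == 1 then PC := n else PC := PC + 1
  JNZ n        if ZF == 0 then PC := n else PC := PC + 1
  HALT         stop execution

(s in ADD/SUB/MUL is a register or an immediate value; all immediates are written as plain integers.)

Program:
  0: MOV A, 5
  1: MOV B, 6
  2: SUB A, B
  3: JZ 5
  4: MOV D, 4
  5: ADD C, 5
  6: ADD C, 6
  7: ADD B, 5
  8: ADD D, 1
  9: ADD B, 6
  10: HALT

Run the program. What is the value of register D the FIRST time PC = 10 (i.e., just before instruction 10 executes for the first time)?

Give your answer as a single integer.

Step 1: PC=0 exec 'MOV A, 5'. After: A=5 B=0 C=0 D=0 ZF=0 PC=1
Step 2: PC=1 exec 'MOV B, 6'. After: A=5 B=6 C=0 D=0 ZF=0 PC=2
Step 3: PC=2 exec 'SUB A, B'. After: A=-1 B=6 C=0 D=0 ZF=0 PC=3
Step 4: PC=3 exec 'JZ 5'. After: A=-1 B=6 C=0 D=0 ZF=0 PC=4
Step 5: PC=4 exec 'MOV D, 4'. After: A=-1 B=6 C=0 D=4 ZF=0 PC=5
Step 6: PC=5 exec 'ADD C, 5'. After: A=-1 B=6 C=5 D=4 ZF=0 PC=6
Step 7: PC=6 exec 'ADD C, 6'. After: A=-1 B=6 C=11 D=4 ZF=0 PC=7
Step 8: PC=7 exec 'ADD B, 5'. After: A=-1 B=11 C=11 D=4 ZF=0 PC=8
Step 9: PC=8 exec 'ADD D, 1'. After: A=-1 B=11 C=11 D=5 ZF=0 PC=9
Step 10: PC=9 exec 'ADD B, 6'. After: A=-1 B=17 C=11 D=5 ZF=0 PC=10
First time PC=10: D=5

5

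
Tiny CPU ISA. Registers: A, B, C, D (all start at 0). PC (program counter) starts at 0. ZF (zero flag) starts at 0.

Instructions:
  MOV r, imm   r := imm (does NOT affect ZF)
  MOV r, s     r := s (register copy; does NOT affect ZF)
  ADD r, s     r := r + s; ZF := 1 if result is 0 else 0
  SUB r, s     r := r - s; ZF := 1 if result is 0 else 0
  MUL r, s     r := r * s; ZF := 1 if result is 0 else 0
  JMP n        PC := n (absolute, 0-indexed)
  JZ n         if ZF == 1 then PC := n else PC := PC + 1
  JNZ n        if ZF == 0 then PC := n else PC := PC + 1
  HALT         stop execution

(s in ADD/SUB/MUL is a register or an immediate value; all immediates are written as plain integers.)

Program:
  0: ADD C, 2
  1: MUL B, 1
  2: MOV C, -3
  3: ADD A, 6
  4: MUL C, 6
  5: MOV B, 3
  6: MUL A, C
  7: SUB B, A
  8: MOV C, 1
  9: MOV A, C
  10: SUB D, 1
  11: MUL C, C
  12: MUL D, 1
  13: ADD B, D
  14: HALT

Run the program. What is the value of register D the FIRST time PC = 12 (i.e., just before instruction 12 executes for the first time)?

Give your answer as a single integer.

Step 1: PC=0 exec 'ADD C, 2'. After: A=0 B=0 C=2 D=0 ZF=0 PC=1
Step 2: PC=1 exec 'MUL B, 1'. After: A=0 B=0 C=2 D=0 ZF=1 PC=2
Step 3: PC=2 exec 'MOV C, -3'. After: A=0 B=0 C=-3 D=0 ZF=1 PC=3
Step 4: PC=3 exec 'ADD A, 6'. After: A=6 B=0 C=-3 D=0 ZF=0 PC=4
Step 5: PC=4 exec 'MUL C, 6'. After: A=6 B=0 C=-18 D=0 ZF=0 PC=5
Step 6: PC=5 exec 'MOV B, 3'. After: A=6 B=3 C=-18 D=0 ZF=0 PC=6
Step 7: PC=6 exec 'MUL A, C'. After: A=-108 B=3 C=-18 D=0 ZF=0 PC=7
Step 8: PC=7 exec 'SUB B, A'. After: A=-108 B=111 C=-18 D=0 ZF=0 PC=8
Step 9: PC=8 exec 'MOV C, 1'. After: A=-108 B=111 C=1 D=0 ZF=0 PC=9
Step 10: PC=9 exec 'MOV A, C'. After: A=1 B=111 C=1 D=0 ZF=0 PC=10
Step 11: PC=10 exec 'SUB D, 1'. After: A=1 B=111 C=1 D=-1 ZF=0 PC=11
Step 12: PC=11 exec 'MUL C, C'. After: A=1 B=111 C=1 D=-1 ZF=0 PC=12
First time PC=12: D=-1

-1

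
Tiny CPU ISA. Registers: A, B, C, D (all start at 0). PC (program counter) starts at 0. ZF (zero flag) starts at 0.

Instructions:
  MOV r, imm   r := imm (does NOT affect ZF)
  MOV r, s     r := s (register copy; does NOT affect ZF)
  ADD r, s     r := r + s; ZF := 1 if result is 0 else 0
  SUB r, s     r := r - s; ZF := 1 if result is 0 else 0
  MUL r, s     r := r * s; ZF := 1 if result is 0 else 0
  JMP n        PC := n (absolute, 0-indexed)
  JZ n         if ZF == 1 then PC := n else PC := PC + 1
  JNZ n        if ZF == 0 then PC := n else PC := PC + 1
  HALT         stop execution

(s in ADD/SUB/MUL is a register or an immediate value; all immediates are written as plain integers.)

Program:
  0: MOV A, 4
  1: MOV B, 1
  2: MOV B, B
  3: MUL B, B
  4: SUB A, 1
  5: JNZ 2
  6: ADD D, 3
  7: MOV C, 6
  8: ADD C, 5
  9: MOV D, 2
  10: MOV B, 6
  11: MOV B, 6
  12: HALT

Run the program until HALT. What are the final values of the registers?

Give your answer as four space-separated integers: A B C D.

Answer: 0 6 11 2

Derivation:
Step 1: PC=0 exec 'MOV A, 4'. After: A=4 B=0 C=0 D=0 ZF=0 PC=1
Step 2: PC=1 exec 'MOV B, 1'. After: A=4 B=1 C=0 D=0 ZF=0 PC=2
Step 3: PC=2 exec 'MOV B, B'. After: A=4 B=1 C=0 D=0 ZF=0 PC=3
Step 4: PC=3 exec 'MUL B, B'. After: A=4 B=1 C=0 D=0 ZF=0 PC=4
Step 5: PC=4 exec 'SUB A, 1'. After: A=3 B=1 C=0 D=0 ZF=0 PC=5
Step 6: PC=5 exec 'JNZ 2'. After: A=3 B=1 C=0 D=0 ZF=0 PC=2
Step 7: PC=2 exec 'MOV B, B'. After: A=3 B=1 C=0 D=0 ZF=0 PC=3
Step 8: PC=3 exec 'MUL B, B'. After: A=3 B=1 C=0 D=0 ZF=0 PC=4
Step 9: PC=4 exec 'SUB A, 1'. After: A=2 B=1 C=0 D=0 ZF=0 PC=5
Step 10: PC=5 exec 'JNZ 2'. After: A=2 B=1 C=0 D=0 ZF=0 PC=2
Step 11: PC=2 exec 'MOV B, B'. After: A=2 B=1 C=0 D=0 ZF=0 PC=3
Step 12: PC=3 exec 'MUL B, B'. After: A=2 B=1 C=0 D=0 ZF=0 PC=4
Step 13: PC=4 exec 'SUB A, 1'. After: A=1 B=1 C=0 D=0 ZF=0 PC=5
Step 14: PC=5 exec 'JNZ 2'. After: A=1 B=1 C=0 D=0 ZF=0 PC=2
Step 15: PC=2 exec 'MOV B, B'. After: A=1 B=1 C=0 D=0 ZF=0 PC=3
Step 16: PC=3 exec 'MUL B, B'. After: A=1 B=1 C=0 D=0 ZF=0 PC=4
Step 17: PC=4 exec 'SUB A, 1'. After: A=0 B=1 C=0 D=0 ZF=1 PC=5
Step 18: PC=5 exec 'JNZ 2'. After: A=0 B=1 C=0 D=0 ZF=1 PC=6
Step 19: PC=6 exec 'ADD D, 3'. After: A=0 B=1 C=0 D=3 ZF=0 PC=7
Step 20: PC=7 exec 'MOV C, 6'. After: A=0 B=1 C=6 D=3 ZF=0 PC=8
Step 21: PC=8 exec 'ADD C, 5'. After: A=0 B=1 C=11 D=3 ZF=0 PC=9
Step 22: PC=9 exec 'MOV D, 2'. After: A=0 B=1 C=11 D=2 ZF=0 PC=10
Step 23: PC=10 exec 'MOV B, 6'. After: A=0 B=6 C=11 D=2 ZF=0 PC=11
Step 24: PC=11 exec 'MOV B, 6'. After: A=0 B=6 C=11 D=2 ZF=0 PC=12
Step 25: PC=12 exec 'HALT'. After: A=0 B=6 C=11 D=2 ZF=0 PC=12 HALTED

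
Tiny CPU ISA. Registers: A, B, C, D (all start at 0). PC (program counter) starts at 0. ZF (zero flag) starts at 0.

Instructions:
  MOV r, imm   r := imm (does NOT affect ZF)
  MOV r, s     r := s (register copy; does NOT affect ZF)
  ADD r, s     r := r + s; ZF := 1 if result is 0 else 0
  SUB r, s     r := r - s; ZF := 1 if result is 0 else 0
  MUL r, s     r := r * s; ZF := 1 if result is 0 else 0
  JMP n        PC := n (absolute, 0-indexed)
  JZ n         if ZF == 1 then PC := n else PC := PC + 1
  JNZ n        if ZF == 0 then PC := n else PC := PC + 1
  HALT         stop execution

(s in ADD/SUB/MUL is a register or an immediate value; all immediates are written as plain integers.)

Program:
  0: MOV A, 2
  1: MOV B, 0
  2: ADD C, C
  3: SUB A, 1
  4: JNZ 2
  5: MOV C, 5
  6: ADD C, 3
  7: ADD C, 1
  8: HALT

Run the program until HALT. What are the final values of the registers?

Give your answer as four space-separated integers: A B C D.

Step 1: PC=0 exec 'MOV A, 2'. After: A=2 B=0 C=0 D=0 ZF=0 PC=1
Step 2: PC=1 exec 'MOV B, 0'. After: A=2 B=0 C=0 D=0 ZF=0 PC=2
Step 3: PC=2 exec 'ADD C, C'. After: A=2 B=0 C=0 D=0 ZF=1 PC=3
Step 4: PC=3 exec 'SUB A, 1'. After: A=1 B=0 C=0 D=0 ZF=0 PC=4
Step 5: PC=4 exec 'JNZ 2'. After: A=1 B=0 C=0 D=0 ZF=0 PC=2
Step 6: PC=2 exec 'ADD C, C'. After: A=1 B=0 C=0 D=0 ZF=1 PC=3
Step 7: PC=3 exec 'SUB A, 1'. After: A=0 B=0 C=0 D=0 ZF=1 PC=4
Step 8: PC=4 exec 'JNZ 2'. After: A=0 B=0 C=0 D=0 ZF=1 PC=5
Step 9: PC=5 exec 'MOV C, 5'. After: A=0 B=0 C=5 D=0 ZF=1 PC=6
Step 10: PC=6 exec 'ADD C, 3'. After: A=0 B=0 C=8 D=0 ZF=0 PC=7
Step 11: PC=7 exec 'ADD C, 1'. After: A=0 B=0 C=9 D=0 ZF=0 PC=8
Step 12: PC=8 exec 'HALT'. After: A=0 B=0 C=9 D=0 ZF=0 PC=8 HALTED

Answer: 0 0 9 0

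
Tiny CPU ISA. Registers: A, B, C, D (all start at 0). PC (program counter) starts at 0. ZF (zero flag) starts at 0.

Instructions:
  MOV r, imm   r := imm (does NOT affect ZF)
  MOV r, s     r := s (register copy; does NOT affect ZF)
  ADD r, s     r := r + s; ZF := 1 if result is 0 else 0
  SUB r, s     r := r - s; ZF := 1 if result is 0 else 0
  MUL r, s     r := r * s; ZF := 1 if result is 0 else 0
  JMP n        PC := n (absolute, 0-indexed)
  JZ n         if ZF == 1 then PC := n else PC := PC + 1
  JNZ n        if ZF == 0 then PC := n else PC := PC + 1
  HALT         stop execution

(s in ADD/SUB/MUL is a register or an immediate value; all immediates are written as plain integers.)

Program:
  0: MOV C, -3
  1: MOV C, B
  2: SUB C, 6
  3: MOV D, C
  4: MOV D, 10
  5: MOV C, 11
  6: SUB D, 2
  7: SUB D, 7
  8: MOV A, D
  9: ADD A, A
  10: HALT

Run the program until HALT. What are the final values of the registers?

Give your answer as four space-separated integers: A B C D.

Answer: 2 0 11 1

Derivation:
Step 1: PC=0 exec 'MOV C, -3'. After: A=0 B=0 C=-3 D=0 ZF=0 PC=1
Step 2: PC=1 exec 'MOV C, B'. After: A=0 B=0 C=0 D=0 ZF=0 PC=2
Step 3: PC=2 exec 'SUB C, 6'. After: A=0 B=0 C=-6 D=0 ZF=0 PC=3
Step 4: PC=3 exec 'MOV D, C'. After: A=0 B=0 C=-6 D=-6 ZF=0 PC=4
Step 5: PC=4 exec 'MOV D, 10'. After: A=0 B=0 C=-6 D=10 ZF=0 PC=5
Step 6: PC=5 exec 'MOV C, 11'. After: A=0 B=0 C=11 D=10 ZF=0 PC=6
Step 7: PC=6 exec 'SUB D, 2'. After: A=0 B=0 C=11 D=8 ZF=0 PC=7
Step 8: PC=7 exec 'SUB D, 7'. After: A=0 B=0 C=11 D=1 ZF=0 PC=8
Step 9: PC=8 exec 'MOV A, D'. After: A=1 B=0 C=11 D=1 ZF=0 PC=9
Step 10: PC=9 exec 'ADD A, A'. After: A=2 B=0 C=11 D=1 ZF=0 PC=10
Step 11: PC=10 exec 'HALT'. After: A=2 B=0 C=11 D=1 ZF=0 PC=10 HALTED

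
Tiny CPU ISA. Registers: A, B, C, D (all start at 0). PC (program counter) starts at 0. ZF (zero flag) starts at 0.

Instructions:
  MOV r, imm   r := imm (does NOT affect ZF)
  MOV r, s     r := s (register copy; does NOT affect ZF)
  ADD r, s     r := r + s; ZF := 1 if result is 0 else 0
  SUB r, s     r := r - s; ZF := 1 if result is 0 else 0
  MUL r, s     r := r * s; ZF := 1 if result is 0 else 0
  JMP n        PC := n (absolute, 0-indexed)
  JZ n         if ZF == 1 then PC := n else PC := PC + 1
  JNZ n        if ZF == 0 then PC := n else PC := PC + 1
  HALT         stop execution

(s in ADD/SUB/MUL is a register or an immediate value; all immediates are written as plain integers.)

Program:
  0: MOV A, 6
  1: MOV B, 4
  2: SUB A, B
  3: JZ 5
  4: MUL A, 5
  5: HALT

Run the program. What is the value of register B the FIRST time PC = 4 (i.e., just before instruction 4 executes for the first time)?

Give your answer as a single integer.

Step 1: PC=0 exec 'MOV A, 6'. After: A=6 B=0 C=0 D=0 ZF=0 PC=1
Step 2: PC=1 exec 'MOV B, 4'. After: A=6 B=4 C=0 D=0 ZF=0 PC=2
Step 3: PC=2 exec 'SUB A, B'. After: A=2 B=4 C=0 D=0 ZF=0 PC=3
Step 4: PC=3 exec 'JZ 5'. After: A=2 B=4 C=0 D=0 ZF=0 PC=4
First time PC=4: B=4

4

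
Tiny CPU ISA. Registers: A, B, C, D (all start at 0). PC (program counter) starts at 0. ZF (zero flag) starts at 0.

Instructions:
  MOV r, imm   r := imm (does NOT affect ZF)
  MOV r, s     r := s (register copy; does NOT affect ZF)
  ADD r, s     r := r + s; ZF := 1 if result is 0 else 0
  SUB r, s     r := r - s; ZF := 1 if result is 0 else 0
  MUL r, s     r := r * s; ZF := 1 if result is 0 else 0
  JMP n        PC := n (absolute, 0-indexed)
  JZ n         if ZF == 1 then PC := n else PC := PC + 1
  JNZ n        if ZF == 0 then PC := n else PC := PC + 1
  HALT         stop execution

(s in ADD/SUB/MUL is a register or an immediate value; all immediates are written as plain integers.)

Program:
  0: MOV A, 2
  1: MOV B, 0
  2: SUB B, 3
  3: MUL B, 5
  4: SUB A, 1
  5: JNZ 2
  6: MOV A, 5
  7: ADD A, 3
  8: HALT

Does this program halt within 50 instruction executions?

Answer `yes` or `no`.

Step 1: PC=0 exec 'MOV A, 2'. After: A=2 B=0 C=0 D=0 ZF=0 PC=1
Step 2: PC=1 exec 'MOV B, 0'. After: A=2 B=0 C=0 D=0 ZF=0 PC=2
Step 3: PC=2 exec 'SUB B, 3'. After: A=2 B=-3 C=0 D=0 ZF=0 PC=3
Step 4: PC=3 exec 'MUL B, 5'. After: A=2 B=-15 C=0 D=0 ZF=0 PC=4
Step 5: PC=4 exec 'SUB A, 1'. After: A=1 B=-15 C=0 D=0 ZF=0 PC=5
Step 6: PC=5 exec 'JNZ 2'. After: A=1 B=-15 C=0 D=0 ZF=0 PC=2
Step 7: PC=2 exec 'SUB B, 3'. After: A=1 B=-18 C=0 D=0 ZF=0 PC=3
Step 8: PC=3 exec 'MUL B, 5'. After: A=1 B=-90 C=0 D=0 ZF=0 PC=4
Step 9: PC=4 exec 'SUB A, 1'. After: A=0 B=-90 C=0 D=0 ZF=1 PC=5
Step 10: PC=5 exec 'JNZ 2'. After: A=0 B=-90 C=0 D=0 ZF=1 PC=6
Step 11: PC=6 exec 'MOV A, 5'. After: A=5 B=-90 C=0 D=0 ZF=1 PC=7
Step 12: PC=7 exec 'ADD A, 3'. After: A=8 B=-90 C=0 D=0 ZF=0 PC=8
Step 13: PC=8 exec 'HALT'. After: A=8 B=-90 C=0 D=0 ZF=0 PC=8 HALTED

Answer: yes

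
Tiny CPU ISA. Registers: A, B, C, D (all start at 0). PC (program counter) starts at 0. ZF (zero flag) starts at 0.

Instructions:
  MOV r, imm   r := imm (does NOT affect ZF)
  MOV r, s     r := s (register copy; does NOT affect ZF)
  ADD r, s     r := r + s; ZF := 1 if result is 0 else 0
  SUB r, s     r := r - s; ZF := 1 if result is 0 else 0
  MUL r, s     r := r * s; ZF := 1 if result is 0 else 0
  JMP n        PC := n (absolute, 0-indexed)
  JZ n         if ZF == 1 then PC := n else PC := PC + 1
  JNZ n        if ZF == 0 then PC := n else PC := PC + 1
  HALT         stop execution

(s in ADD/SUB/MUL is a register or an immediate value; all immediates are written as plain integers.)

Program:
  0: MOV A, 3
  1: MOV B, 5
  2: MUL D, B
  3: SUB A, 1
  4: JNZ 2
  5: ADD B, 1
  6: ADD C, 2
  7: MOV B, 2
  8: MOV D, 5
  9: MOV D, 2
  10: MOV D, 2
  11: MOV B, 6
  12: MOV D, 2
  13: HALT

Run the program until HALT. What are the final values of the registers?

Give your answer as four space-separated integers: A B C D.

Step 1: PC=0 exec 'MOV A, 3'. After: A=3 B=0 C=0 D=0 ZF=0 PC=1
Step 2: PC=1 exec 'MOV B, 5'. After: A=3 B=5 C=0 D=0 ZF=0 PC=2
Step 3: PC=2 exec 'MUL D, B'. After: A=3 B=5 C=0 D=0 ZF=1 PC=3
Step 4: PC=3 exec 'SUB A, 1'. After: A=2 B=5 C=0 D=0 ZF=0 PC=4
Step 5: PC=4 exec 'JNZ 2'. After: A=2 B=5 C=0 D=0 ZF=0 PC=2
Step 6: PC=2 exec 'MUL D, B'. After: A=2 B=5 C=0 D=0 ZF=1 PC=3
Step 7: PC=3 exec 'SUB A, 1'. After: A=1 B=5 C=0 D=0 ZF=0 PC=4
Step 8: PC=4 exec 'JNZ 2'. After: A=1 B=5 C=0 D=0 ZF=0 PC=2
Step 9: PC=2 exec 'MUL D, B'. After: A=1 B=5 C=0 D=0 ZF=1 PC=3
Step 10: PC=3 exec 'SUB A, 1'. After: A=0 B=5 C=0 D=0 ZF=1 PC=4
Step 11: PC=4 exec 'JNZ 2'. After: A=0 B=5 C=0 D=0 ZF=1 PC=5
Step 12: PC=5 exec 'ADD B, 1'. After: A=0 B=6 C=0 D=0 ZF=0 PC=6
Step 13: PC=6 exec 'ADD C, 2'. After: A=0 B=6 C=2 D=0 ZF=0 PC=7
Step 14: PC=7 exec 'MOV B, 2'. After: A=0 B=2 C=2 D=0 ZF=0 PC=8
Step 15: PC=8 exec 'MOV D, 5'. After: A=0 B=2 C=2 D=5 ZF=0 PC=9
Step 16: PC=9 exec 'MOV D, 2'. After: A=0 B=2 C=2 D=2 ZF=0 PC=10
Step 17: PC=10 exec 'MOV D, 2'. After: A=0 B=2 C=2 D=2 ZF=0 PC=11
Step 18: PC=11 exec 'MOV B, 6'. After: A=0 B=6 C=2 D=2 ZF=0 PC=12
Step 19: PC=12 exec 'MOV D, 2'. After: A=0 B=6 C=2 D=2 ZF=0 PC=13
Step 20: PC=13 exec 'HALT'. After: A=0 B=6 C=2 D=2 ZF=0 PC=13 HALTED

Answer: 0 6 2 2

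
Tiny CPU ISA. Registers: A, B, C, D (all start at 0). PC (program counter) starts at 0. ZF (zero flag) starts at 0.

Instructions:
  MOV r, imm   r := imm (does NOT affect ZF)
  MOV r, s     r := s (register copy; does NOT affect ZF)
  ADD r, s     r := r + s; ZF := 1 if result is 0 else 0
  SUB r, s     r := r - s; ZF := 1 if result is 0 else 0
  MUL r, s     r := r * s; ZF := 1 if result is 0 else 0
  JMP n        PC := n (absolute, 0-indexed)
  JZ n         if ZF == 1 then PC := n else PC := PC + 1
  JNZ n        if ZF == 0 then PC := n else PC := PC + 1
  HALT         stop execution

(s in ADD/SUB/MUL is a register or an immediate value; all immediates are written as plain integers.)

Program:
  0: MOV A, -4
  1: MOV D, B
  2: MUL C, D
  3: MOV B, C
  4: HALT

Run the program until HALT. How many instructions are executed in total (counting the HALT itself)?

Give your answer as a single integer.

Answer: 5

Derivation:
Step 1: PC=0 exec 'MOV A, -4'. After: A=-4 B=0 C=0 D=0 ZF=0 PC=1
Step 2: PC=1 exec 'MOV D, B'. After: A=-4 B=0 C=0 D=0 ZF=0 PC=2
Step 3: PC=2 exec 'MUL C, D'. After: A=-4 B=0 C=0 D=0 ZF=1 PC=3
Step 4: PC=3 exec 'MOV B, C'. After: A=-4 B=0 C=0 D=0 ZF=1 PC=4
Step 5: PC=4 exec 'HALT'. After: A=-4 B=0 C=0 D=0 ZF=1 PC=4 HALTED
Total instructions executed: 5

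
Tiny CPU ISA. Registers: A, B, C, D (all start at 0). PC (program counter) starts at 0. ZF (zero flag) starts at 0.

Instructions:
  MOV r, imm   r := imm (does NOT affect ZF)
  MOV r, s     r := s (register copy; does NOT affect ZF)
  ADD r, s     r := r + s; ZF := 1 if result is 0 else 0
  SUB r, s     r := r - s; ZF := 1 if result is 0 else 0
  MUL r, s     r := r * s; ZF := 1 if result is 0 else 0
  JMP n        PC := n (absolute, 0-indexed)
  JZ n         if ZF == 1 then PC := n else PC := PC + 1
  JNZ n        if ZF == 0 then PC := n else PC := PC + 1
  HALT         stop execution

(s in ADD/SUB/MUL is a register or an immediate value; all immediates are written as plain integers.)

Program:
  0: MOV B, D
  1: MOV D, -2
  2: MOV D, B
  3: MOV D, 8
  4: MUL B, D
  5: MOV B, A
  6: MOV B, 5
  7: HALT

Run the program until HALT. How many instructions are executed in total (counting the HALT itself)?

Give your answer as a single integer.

Answer: 8

Derivation:
Step 1: PC=0 exec 'MOV B, D'. After: A=0 B=0 C=0 D=0 ZF=0 PC=1
Step 2: PC=1 exec 'MOV D, -2'. After: A=0 B=0 C=0 D=-2 ZF=0 PC=2
Step 3: PC=2 exec 'MOV D, B'. After: A=0 B=0 C=0 D=0 ZF=0 PC=3
Step 4: PC=3 exec 'MOV D, 8'. After: A=0 B=0 C=0 D=8 ZF=0 PC=4
Step 5: PC=4 exec 'MUL B, D'. After: A=0 B=0 C=0 D=8 ZF=1 PC=5
Step 6: PC=5 exec 'MOV B, A'. After: A=0 B=0 C=0 D=8 ZF=1 PC=6
Step 7: PC=6 exec 'MOV B, 5'. After: A=0 B=5 C=0 D=8 ZF=1 PC=7
Step 8: PC=7 exec 'HALT'. After: A=0 B=5 C=0 D=8 ZF=1 PC=7 HALTED
Total instructions executed: 8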